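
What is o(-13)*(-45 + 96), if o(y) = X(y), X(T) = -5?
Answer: -255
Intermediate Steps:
o(y) = -5
o(-13)*(-45 + 96) = -5*(-45 + 96) = -5*51 = -255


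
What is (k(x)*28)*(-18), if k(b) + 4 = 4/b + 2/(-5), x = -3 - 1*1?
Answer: 13608/5 ≈ 2721.6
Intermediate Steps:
x = -4 (x = -3 - 1 = -4)
k(b) = -22/5 + 4/b (k(b) = -4 + (4/b + 2/(-5)) = -4 + (4/b + 2*(-⅕)) = -4 + (4/b - ⅖) = -4 + (-⅖ + 4/b) = -22/5 + 4/b)
(k(x)*28)*(-18) = ((-22/5 + 4/(-4))*28)*(-18) = ((-22/5 + 4*(-¼))*28)*(-18) = ((-22/5 - 1)*28)*(-18) = -27/5*28*(-18) = -756/5*(-18) = 13608/5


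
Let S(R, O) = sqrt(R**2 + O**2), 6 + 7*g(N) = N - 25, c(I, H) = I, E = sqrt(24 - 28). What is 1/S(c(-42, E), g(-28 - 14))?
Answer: 7*sqrt(91765)/91765 ≈ 0.023108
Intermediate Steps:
E = 2*I (E = sqrt(-4) = 2*I ≈ 2.0*I)
g(N) = -31/7 + N/7 (g(N) = -6/7 + (N - 25)/7 = -6/7 + (-25 + N)/7 = -6/7 + (-25/7 + N/7) = -31/7 + N/7)
S(R, O) = sqrt(O**2 + R**2)
1/S(c(-42, E), g(-28 - 14)) = 1/(sqrt((-31/7 + (-28 - 14)/7)**2 + (-42)**2)) = 1/(sqrt((-31/7 + (1/7)*(-42))**2 + 1764)) = 1/(sqrt((-31/7 - 6)**2 + 1764)) = 1/(sqrt((-73/7)**2 + 1764)) = 1/(sqrt(5329/49 + 1764)) = 1/(sqrt(91765/49)) = 1/(sqrt(91765)/7) = 7*sqrt(91765)/91765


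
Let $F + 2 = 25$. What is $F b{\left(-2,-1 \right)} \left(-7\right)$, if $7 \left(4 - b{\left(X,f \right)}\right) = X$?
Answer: $-690$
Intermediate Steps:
$F = 23$ ($F = -2 + 25 = 23$)
$b{\left(X,f \right)} = 4 - \frac{X}{7}$
$F b{\left(-2,-1 \right)} \left(-7\right) = 23 \left(4 - - \frac{2}{7}\right) \left(-7\right) = 23 \left(4 + \frac{2}{7}\right) \left(-7\right) = 23 \cdot \frac{30}{7} \left(-7\right) = \frac{690}{7} \left(-7\right) = -690$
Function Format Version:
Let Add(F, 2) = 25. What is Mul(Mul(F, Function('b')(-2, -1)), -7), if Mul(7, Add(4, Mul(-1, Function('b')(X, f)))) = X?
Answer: -690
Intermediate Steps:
F = 23 (F = Add(-2, 25) = 23)
Function('b')(X, f) = Add(4, Mul(Rational(-1, 7), X))
Mul(Mul(F, Function('b')(-2, -1)), -7) = Mul(Mul(23, Add(4, Mul(Rational(-1, 7), -2))), -7) = Mul(Mul(23, Add(4, Rational(2, 7))), -7) = Mul(Mul(23, Rational(30, 7)), -7) = Mul(Rational(690, 7), -7) = -690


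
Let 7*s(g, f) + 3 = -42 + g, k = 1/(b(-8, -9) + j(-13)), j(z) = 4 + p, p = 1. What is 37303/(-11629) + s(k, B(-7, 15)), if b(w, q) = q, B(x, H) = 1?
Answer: -3149333/325612 ≈ -9.6720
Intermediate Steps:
j(z) = 5 (j(z) = 4 + 1 = 5)
k = -¼ (k = 1/(-9 + 5) = 1/(-4) = -¼ ≈ -0.25000)
s(g, f) = -45/7 + g/7 (s(g, f) = -3/7 + (-42 + g)/7 = -3/7 + (-6 + g/7) = -45/7 + g/7)
37303/(-11629) + s(k, B(-7, 15)) = 37303/(-11629) + (-45/7 + (⅐)*(-¼)) = 37303*(-1/11629) + (-45/7 - 1/28) = -37303/11629 - 181/28 = -3149333/325612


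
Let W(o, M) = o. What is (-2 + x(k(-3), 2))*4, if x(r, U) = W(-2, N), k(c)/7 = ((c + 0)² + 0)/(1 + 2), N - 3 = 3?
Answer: -16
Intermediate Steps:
N = 6 (N = 3 + 3 = 6)
k(c) = 7*c²/3 (k(c) = 7*(((c + 0)² + 0)/(1 + 2)) = 7*((c² + 0)/3) = 7*(c²*(⅓)) = 7*(c²/3) = 7*c²/3)
x(r, U) = -2
(-2 + x(k(-3), 2))*4 = (-2 - 2)*4 = -4*4 = -16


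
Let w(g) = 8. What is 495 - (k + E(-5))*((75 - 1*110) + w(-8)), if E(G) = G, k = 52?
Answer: 1764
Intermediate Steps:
495 - (k + E(-5))*((75 - 1*110) + w(-8)) = 495 - (52 - 5)*((75 - 1*110) + 8) = 495 - 47*((75 - 110) + 8) = 495 - 47*(-35 + 8) = 495 - 47*(-27) = 495 - 1*(-1269) = 495 + 1269 = 1764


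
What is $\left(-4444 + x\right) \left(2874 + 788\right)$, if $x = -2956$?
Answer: $-27098800$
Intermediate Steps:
$\left(-4444 + x\right) \left(2874 + 788\right) = \left(-4444 - 2956\right) \left(2874 + 788\right) = \left(-7400\right) 3662 = -27098800$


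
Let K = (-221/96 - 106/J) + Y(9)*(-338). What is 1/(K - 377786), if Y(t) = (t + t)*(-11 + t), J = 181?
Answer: -17376/6353028545 ≈ -2.7351e-6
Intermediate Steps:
Y(t) = 2*t*(-11 + t) (Y(t) = (2*t)*(-11 + t) = 2*t*(-11 + t))
K = 211380991/17376 (K = (-221/96 - 106/181) + (2*9*(-11 + 9))*(-338) = (-221*1/96 - 106*1/181) + (2*9*(-2))*(-338) = (-221/96 - 106/181) - 36*(-338) = -50177/17376 + 12168 = 211380991/17376 ≈ 12165.)
1/(K - 377786) = 1/(211380991/17376 - 377786) = 1/(-6353028545/17376) = -17376/6353028545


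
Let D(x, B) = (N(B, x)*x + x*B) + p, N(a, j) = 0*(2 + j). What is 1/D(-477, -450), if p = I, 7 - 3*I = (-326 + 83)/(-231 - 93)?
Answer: 12/2575825 ≈ 4.6587e-6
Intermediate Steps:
N(a, j) = 0
I = 25/12 (I = 7/3 - (-326 + 83)/(3*(-231 - 93)) = 7/3 - (-81)/(-324) = 7/3 - (-81)*(-1)/324 = 7/3 - 1/3*3/4 = 7/3 - 1/4 = 25/12 ≈ 2.0833)
p = 25/12 ≈ 2.0833
D(x, B) = 25/12 + B*x (D(x, B) = (0*x + x*B) + 25/12 = (0 + B*x) + 25/12 = B*x + 25/12 = 25/12 + B*x)
1/D(-477, -450) = 1/(25/12 - 450*(-477)) = 1/(25/12 + 214650) = 1/(2575825/12) = 12/2575825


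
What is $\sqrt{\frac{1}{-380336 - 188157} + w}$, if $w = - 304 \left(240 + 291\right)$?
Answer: $\frac{i \sqrt{52169700998862269}}{568493} \approx 401.78 i$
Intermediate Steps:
$w = -161424$ ($w = \left(-304\right) 531 = -161424$)
$\sqrt{\frac{1}{-380336 - 188157} + w} = \sqrt{\frac{1}{-380336 - 188157} - 161424} = \sqrt{\frac{1}{-568493} - 161424} = \sqrt{- \frac{1}{568493} - 161424} = \sqrt{- \frac{91768414033}{568493}} = \frac{i \sqrt{52169700998862269}}{568493}$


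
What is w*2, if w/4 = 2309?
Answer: 18472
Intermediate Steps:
w = 9236 (w = 4*2309 = 9236)
w*2 = 9236*2 = 18472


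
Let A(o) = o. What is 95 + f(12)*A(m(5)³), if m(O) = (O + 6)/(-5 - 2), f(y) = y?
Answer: 16613/343 ≈ 48.434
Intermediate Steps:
m(O) = -6/7 - O/7 (m(O) = (6 + O)/(-7) = (6 + O)*(-⅐) = -6/7 - O/7)
95 + f(12)*A(m(5)³) = 95 + 12*(-6/7 - ⅐*5)³ = 95 + 12*(-6/7 - 5/7)³ = 95 + 12*(-11/7)³ = 95 + 12*(-1331/343) = 95 - 15972/343 = 16613/343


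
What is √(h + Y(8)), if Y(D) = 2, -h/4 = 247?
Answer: I*√986 ≈ 31.401*I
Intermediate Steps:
h = -988 (h = -4*247 = -988)
√(h + Y(8)) = √(-988 + 2) = √(-986) = I*√986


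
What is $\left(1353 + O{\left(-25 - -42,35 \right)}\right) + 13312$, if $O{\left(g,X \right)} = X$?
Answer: $14700$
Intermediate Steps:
$\left(1353 + O{\left(-25 - -42,35 \right)}\right) + 13312 = \left(1353 + 35\right) + 13312 = 1388 + 13312 = 14700$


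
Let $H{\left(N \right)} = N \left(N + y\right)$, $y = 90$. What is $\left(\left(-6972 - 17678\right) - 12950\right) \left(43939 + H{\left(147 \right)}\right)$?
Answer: $-2962052800$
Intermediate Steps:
$H{\left(N \right)} = N \left(90 + N\right)$ ($H{\left(N \right)} = N \left(N + 90\right) = N \left(90 + N\right)$)
$\left(\left(-6972 - 17678\right) - 12950\right) \left(43939 + H{\left(147 \right)}\right) = \left(\left(-6972 - 17678\right) - 12950\right) \left(43939 + 147 \left(90 + 147\right)\right) = \left(-24650 - 12950\right) \left(43939 + 147 \cdot 237\right) = - 37600 \left(43939 + 34839\right) = \left(-37600\right) 78778 = -2962052800$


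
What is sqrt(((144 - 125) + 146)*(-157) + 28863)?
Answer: sqrt(2958) ≈ 54.388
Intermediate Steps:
sqrt(((144 - 125) + 146)*(-157) + 28863) = sqrt((19 + 146)*(-157) + 28863) = sqrt(165*(-157) + 28863) = sqrt(-25905 + 28863) = sqrt(2958)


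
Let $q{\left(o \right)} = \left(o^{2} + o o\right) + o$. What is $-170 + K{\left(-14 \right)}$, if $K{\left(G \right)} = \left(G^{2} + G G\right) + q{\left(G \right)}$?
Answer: $600$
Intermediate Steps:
$q{\left(o \right)} = o + 2 o^{2}$ ($q{\left(o \right)} = \left(o^{2} + o^{2}\right) + o = 2 o^{2} + o = o + 2 o^{2}$)
$K{\left(G \right)} = 2 G^{2} + G \left(1 + 2 G\right)$ ($K{\left(G \right)} = \left(G^{2} + G G\right) + G \left(1 + 2 G\right) = \left(G^{2} + G^{2}\right) + G \left(1 + 2 G\right) = 2 G^{2} + G \left(1 + 2 G\right)$)
$-170 + K{\left(-14 \right)} = -170 - 14 \left(1 + 4 \left(-14\right)\right) = -170 - 14 \left(1 - 56\right) = -170 - -770 = -170 + 770 = 600$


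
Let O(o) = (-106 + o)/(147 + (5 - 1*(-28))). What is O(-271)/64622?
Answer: -377/11631960 ≈ -3.2411e-5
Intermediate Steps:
O(o) = -53/90 + o/180 (O(o) = (-106 + o)/(147 + (5 + 28)) = (-106 + o)/(147 + 33) = (-106 + o)/180 = (-106 + o)*(1/180) = -53/90 + o/180)
O(-271)/64622 = (-53/90 + (1/180)*(-271))/64622 = (-53/90 - 271/180)*(1/64622) = -377/180*1/64622 = -377/11631960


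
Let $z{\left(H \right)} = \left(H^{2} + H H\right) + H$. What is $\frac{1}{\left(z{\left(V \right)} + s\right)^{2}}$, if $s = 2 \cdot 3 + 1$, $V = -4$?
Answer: $\frac{1}{1225} \approx 0.00081633$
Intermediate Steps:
$z{\left(H \right)} = H + 2 H^{2}$ ($z{\left(H \right)} = \left(H^{2} + H^{2}\right) + H = 2 H^{2} + H = H + 2 H^{2}$)
$s = 7$ ($s = 6 + 1 = 7$)
$\frac{1}{\left(z{\left(V \right)} + s\right)^{2}} = \frac{1}{\left(- 4 \left(1 + 2 \left(-4\right)\right) + 7\right)^{2}} = \frac{1}{\left(- 4 \left(1 - 8\right) + 7\right)^{2}} = \frac{1}{\left(\left(-4\right) \left(-7\right) + 7\right)^{2}} = \frac{1}{\left(28 + 7\right)^{2}} = \frac{1}{35^{2}} = \frac{1}{1225}$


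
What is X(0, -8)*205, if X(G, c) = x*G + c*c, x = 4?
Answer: 13120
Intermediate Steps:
X(G, c) = c² + 4*G (X(G, c) = 4*G + c*c = 4*G + c² = c² + 4*G)
X(0, -8)*205 = ((-8)² + 4*0)*205 = (64 + 0)*205 = 64*205 = 13120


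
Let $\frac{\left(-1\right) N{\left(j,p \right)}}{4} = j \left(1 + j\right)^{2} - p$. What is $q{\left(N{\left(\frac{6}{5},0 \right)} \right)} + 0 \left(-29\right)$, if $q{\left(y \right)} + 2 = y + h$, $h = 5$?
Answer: $- \frac{2529}{125} \approx -20.232$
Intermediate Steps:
$N{\left(j,p \right)} = 4 p - 4 j \left(1 + j\right)^{2}$ ($N{\left(j,p \right)} = - 4 \left(j \left(1 + j\right)^{2} - p\right) = - 4 \left(- p + j \left(1 + j\right)^{2}\right) = 4 p - 4 j \left(1 + j\right)^{2}$)
$q{\left(y \right)} = 3 + y$ ($q{\left(y \right)} = -2 + \left(y + 5\right) = -2 + \left(5 + y\right) = 3 + y$)
$q{\left(N{\left(\frac{6}{5},0 \right)} \right)} + 0 \left(-29\right) = \left(3 + \left(4 \cdot 0 - 4 \cdot \frac{6}{5} \left(1 + \frac{6}{5}\right)^{2}\right)\right) + 0 \left(-29\right) = \left(3 + \left(0 - 4 \cdot 6 \cdot \frac{1}{5} \left(1 + 6 \cdot \frac{1}{5}\right)^{2}\right)\right) + 0 = \left(3 + \left(0 - \frac{24 \left(1 + \frac{6}{5}\right)^{2}}{5}\right)\right) + 0 = \left(3 + \left(0 - \frac{24 \left(\frac{11}{5}\right)^{2}}{5}\right)\right) + 0 = \left(3 + \left(0 - \frac{24}{5} \cdot \frac{121}{25}\right)\right) + 0 = \left(3 + \left(0 - \frac{2904}{125}\right)\right) + 0 = \left(3 - \frac{2904}{125}\right) + 0 = - \frac{2529}{125} + 0 = - \frac{2529}{125}$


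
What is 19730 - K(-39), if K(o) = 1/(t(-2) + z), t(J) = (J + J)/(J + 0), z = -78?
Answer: 1499481/76 ≈ 19730.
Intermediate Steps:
t(J) = 2 (t(J) = (2*J)/J = 2)
K(o) = -1/76 (K(o) = 1/(2 - 78) = 1/(-76) = -1/76)
19730 - K(-39) = 19730 - 1*(-1/76) = 19730 + 1/76 = 1499481/76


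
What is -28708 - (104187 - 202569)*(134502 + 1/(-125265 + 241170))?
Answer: 511239455541354/38635 ≈ 1.3233e+10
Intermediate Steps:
-28708 - (104187 - 202569)*(134502 + 1/(-125265 + 241170)) = -28708 - (-98382)*(134502 + 1/115905) = -28708 - (-98382)*15589454311/115905 = -28708 - 1*(-511240564674934/38635) = -28708 + 511240564674934/38635 = 511239455541354/38635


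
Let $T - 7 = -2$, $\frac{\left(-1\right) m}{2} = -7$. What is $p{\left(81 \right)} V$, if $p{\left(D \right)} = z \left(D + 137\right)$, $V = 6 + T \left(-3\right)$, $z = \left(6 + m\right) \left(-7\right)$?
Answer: $274680$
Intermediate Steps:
$m = 14$ ($m = \left(-2\right) \left(-7\right) = 14$)
$T = 5$ ($T = 7 - 2 = 5$)
$z = -140$ ($z = \left(6 + 14\right) \left(-7\right) = 20 \left(-7\right) = -140$)
$V = -9$ ($V = 6 + 5 \left(-3\right) = 6 - 15 = -9$)
$p{\left(D \right)} = -19180 - 140 D$ ($p{\left(D \right)} = - 140 \left(D + 137\right) = - 140 \left(137 + D\right) = -19180 - 140 D$)
$p{\left(81 \right)} V = \left(-19180 - 11340\right) \left(-9\right) = \left(-30520\right) \left(-9\right) = 274680$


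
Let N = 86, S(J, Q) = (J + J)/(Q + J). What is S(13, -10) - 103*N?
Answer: -26548/3 ≈ -8849.3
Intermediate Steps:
S(J, Q) = 2*J/(J + Q) (S(J, Q) = (2*J)/(J + Q) = 2*J/(J + Q))
S(13, -10) - 103*N = 2*13/(13 - 10) - 103*86 = 2*13/3 - 8858 = 2*13*(⅓) - 8858 = 26/3 - 8858 = -26548/3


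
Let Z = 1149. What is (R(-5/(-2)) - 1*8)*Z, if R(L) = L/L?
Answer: -8043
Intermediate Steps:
R(L) = 1
(R(-5/(-2)) - 1*8)*Z = (1 - 1*8)*1149 = (1 - 8)*1149 = -7*1149 = -8043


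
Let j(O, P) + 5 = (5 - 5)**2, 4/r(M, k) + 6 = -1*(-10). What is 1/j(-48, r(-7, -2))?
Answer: -1/5 ≈ -0.20000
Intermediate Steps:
r(M, k) = 1 (r(M, k) = 4/(-6 - 1*(-10)) = 4/(-6 + 10) = 4/4 = 4*(1/4) = 1)
j(O, P) = -5 (j(O, P) = -5 + (5 - 5)**2 = -5 + 0**2 = -5 + 0 = -5)
1/j(-48, r(-7, -2)) = 1/(-5) = -1/5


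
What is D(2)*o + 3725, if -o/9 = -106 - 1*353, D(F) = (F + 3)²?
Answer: 107000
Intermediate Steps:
D(F) = (3 + F)²
o = 4131 (o = -9*(-106 - 1*353) = -9*(-106 - 353) = -9*(-459) = 4131)
D(2)*o + 3725 = (3 + 2)²*4131 + 3725 = 5²*4131 + 3725 = 25*4131 + 3725 = 103275 + 3725 = 107000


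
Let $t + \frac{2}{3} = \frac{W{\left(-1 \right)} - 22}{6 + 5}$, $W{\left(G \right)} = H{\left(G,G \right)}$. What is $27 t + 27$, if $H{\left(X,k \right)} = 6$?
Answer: $- \frac{333}{11} \approx -30.273$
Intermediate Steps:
$W{\left(G \right)} = 6$
$t = - \frac{70}{33}$ ($t = - \frac{2}{3} + \frac{6 - 22}{6 + 5} = - \frac{2}{3} - \frac{16}{11} = - \frac{70}{33} \approx -2.1212$)
$27 t + 27 = 27 \left(- \frac{70}{33}\right) + 27 = - \frac{630}{11} + 27 = - \frac{333}{11}$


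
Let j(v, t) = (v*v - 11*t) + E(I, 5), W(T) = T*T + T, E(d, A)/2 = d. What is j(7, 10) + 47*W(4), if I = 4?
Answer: 887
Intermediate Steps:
E(d, A) = 2*d
W(T) = T + T**2 (W(T) = T**2 + T = T + T**2)
j(v, t) = 8 + v**2 - 11*t (j(v, t) = (v*v - 11*t) + 2*4 = (v**2 - 11*t) + 8 = 8 + v**2 - 11*t)
j(7, 10) + 47*W(4) = (8 + 7**2 - 11*10) + 47*(4*(1 + 4)) = (8 + 49 - 110) + 47*(4*5) = -53 + 47*20 = -53 + 940 = 887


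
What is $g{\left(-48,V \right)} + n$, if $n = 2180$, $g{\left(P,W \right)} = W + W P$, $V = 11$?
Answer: $1663$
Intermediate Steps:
$g{\left(P,W \right)} = W + P W$
$g{\left(-48,V \right)} + n = 11 \left(1 - 48\right) + 2180 = 11 \left(-47\right) + 2180 = -517 + 2180 = 1663$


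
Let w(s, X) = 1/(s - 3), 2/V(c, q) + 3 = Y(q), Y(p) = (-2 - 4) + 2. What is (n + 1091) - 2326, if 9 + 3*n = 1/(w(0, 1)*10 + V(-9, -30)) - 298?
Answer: -304933/228 ≈ -1337.4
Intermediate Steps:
Y(p) = -4 (Y(p) = -6 + 2 = -4)
V(c, q) = -2/7 (V(c, q) = 2/(-3 - 4) = 2/(-7) = 2*(-⅐) = -2/7)
w(s, X) = 1/(-3 + s)
n = -23353/228 (n = -3 + (1/(10/(-3 + 0) - 2/7) - 298)/3 = -3 + (1/(10/(-3) - 2/7) - 298)/3 = -3 + (1/(-⅓*10 - 2/7) - 298)/3 = -3 + (1/(-10/3 - 2/7) - 298)/3 = -3 + (1/(-76/21) - 298)/3 = -3 + (-21/76 - 298)/3 = -3 + (⅓)*(-22669/76) = -3 - 22669/228 = -23353/228 ≈ -102.43)
(n + 1091) - 2326 = (-23353/228 + 1091) - 2326 = 225395/228 - 2326 = -304933/228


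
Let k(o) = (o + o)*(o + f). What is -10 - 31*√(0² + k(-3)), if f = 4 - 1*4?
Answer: -10 - 93*√2 ≈ -141.52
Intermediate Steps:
f = 0 (f = 4 - 4 = 0)
k(o) = 2*o² (k(o) = (o + o)*(o + 0) = (2*o)*o = 2*o²)
-10 - 31*√(0² + k(-3)) = -10 - 31*√(0² + 2*(-3)²) = -10 - 31*√(0 + 2*9) = -10 - 31*√(0 + 18) = -10 - 93*√2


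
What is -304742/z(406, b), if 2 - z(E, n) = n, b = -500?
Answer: -152371/251 ≈ -607.06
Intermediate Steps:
z(E, n) = 2 - n
-304742/z(406, b) = -304742/(2 - 1*(-500)) = -304742/(2 + 500) = -304742/502 = -304742*1/502 = -152371/251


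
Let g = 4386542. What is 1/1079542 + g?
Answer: 4735456323765/1079542 ≈ 4.3865e+6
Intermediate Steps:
1/1079542 + g = 1/1079542 + 4386542 = 4735456323765/1079542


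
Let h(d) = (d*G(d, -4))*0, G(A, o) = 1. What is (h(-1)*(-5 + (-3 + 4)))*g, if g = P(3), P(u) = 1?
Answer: 0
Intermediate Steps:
g = 1
h(d) = 0 (h(d) = (d*1)*0 = d*0 = 0)
(h(-1)*(-5 + (-3 + 4)))*g = (0*(-5 + (-3 + 4)))*1 = (0*(-5 + 1))*1 = (0*(-4))*1 = 0*1 = 0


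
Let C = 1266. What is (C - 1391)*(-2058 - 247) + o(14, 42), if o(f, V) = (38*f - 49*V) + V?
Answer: 286641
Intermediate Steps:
o(f, V) = -48*V + 38*f (o(f, V) = (-49*V + 38*f) + V = -48*V + 38*f)
(C - 1391)*(-2058 - 247) + o(14, 42) = (1266 - 1391)*(-2058 - 247) + (-48*42 + 38*14) = -125*(-2305) + (-2016 + 532) = 288125 - 1484 = 286641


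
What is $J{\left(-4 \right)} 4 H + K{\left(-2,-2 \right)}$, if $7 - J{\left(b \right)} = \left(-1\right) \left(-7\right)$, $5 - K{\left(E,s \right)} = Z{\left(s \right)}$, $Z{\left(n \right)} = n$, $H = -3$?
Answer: $7$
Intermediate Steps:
$K{\left(E,s \right)} = 5 - s$
$J{\left(b \right)} = 0$ ($J{\left(b \right)} = 7 - \left(-1\right) \left(-7\right) = 7 - 7 = 0$)
$J{\left(-4 \right)} 4 H + K{\left(-2,-2 \right)} = 0 \cdot 4 \left(-3\right) + \left(5 - -2\right) = 0 \left(-12\right) + \left(5 + 2\right) = 0 + 7 = 7$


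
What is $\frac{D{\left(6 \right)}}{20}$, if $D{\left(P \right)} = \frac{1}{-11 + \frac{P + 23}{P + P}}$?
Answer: $- \frac{3}{515} \approx -0.0058252$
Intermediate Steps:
$D{\left(P \right)} = \frac{1}{-11 + \frac{23 + P}{2 P}}$
$\frac{D{\left(6 \right)}}{20} = \frac{\left(-2\right) 6 \frac{1}{-23 + 21 \cdot 6}}{20} = \left(-2\right) 6 \frac{1}{-23 + 126} \cdot \frac{1}{20} = \left(-2\right) 6 \cdot \frac{1}{103} \cdot \frac{1}{20} = \left(- \frac{12}{103}\right) \frac{1}{20} = - \frac{3}{515}$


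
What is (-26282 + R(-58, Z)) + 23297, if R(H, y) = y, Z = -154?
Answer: -3139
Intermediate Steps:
(-26282 + R(-58, Z)) + 23297 = (-26282 - 154) + 23297 = -26436 + 23297 = -3139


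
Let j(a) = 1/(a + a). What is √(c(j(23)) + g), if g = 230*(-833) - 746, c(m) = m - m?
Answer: 4*I*√12021 ≈ 438.56*I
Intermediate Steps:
j(a) = 1/(2*a)
c(m) = 0
g = -192336 (g = -191590 - 746 = -192336)
√(c(j(23)) + g) = √(0 - 192336) = √(-192336) = 4*I*√12021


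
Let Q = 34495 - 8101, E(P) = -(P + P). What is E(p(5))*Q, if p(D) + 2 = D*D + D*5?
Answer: -2533824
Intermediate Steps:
p(D) = -2 + D² + 5*D (p(D) = -2 + (D*D + D*5) = -2 + (D² + 5*D) = -2 + D² + 5*D)
E(P) = -2*P
Q = 26394
E(p(5))*Q = -2*(-2 + 5² + 5*5)*26394 = -2*(-2 + 25 + 25)*26394 = -2*48*26394 = -96*26394 = -2533824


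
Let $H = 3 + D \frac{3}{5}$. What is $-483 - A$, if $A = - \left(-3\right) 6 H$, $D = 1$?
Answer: $- \frac{2739}{5} \approx -547.8$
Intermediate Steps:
$H = \frac{18}{5}$ ($H = 3 + 1 \cdot \frac{3}{5} = 3 + \frac{3}{5} = \frac{18}{5} \approx 3.6$)
$A = \frac{324}{5}$ ($A = - \left(-3\right) 6 \cdot \frac{18}{5} = \left(-1\right) \left(-18\right) \frac{18}{5} = 18 \cdot \frac{18}{5} = \frac{324}{5} \approx 64.8$)
$-483 - A = -483 - \frac{324}{5} = - \frac{2739}{5}$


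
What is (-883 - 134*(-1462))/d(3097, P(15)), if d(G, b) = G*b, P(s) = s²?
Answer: 7801/27873 ≈ 0.27988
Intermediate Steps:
(-883 - 134*(-1462))/d(3097, P(15)) = (-883 - 134*(-1462))/((3097*15²)) = (-883 + 195908)/((3097*225)) = 195025/696825 = 195025*(1/696825) = 7801/27873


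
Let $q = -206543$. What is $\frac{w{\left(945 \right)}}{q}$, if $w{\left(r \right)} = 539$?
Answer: $- \frac{539}{206543} \approx -0.0026096$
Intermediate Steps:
$\frac{w{\left(945 \right)}}{q} = \frac{539}{-206543} = 539 \left(- \frac{1}{206543}\right) = - \frac{539}{206543}$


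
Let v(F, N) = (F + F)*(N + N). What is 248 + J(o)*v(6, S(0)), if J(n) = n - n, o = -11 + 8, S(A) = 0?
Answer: 248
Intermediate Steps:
o = -3
v(F, N) = 4*F*N (v(F, N) = (2*F)*(2*N) = 4*F*N)
J(n) = 0
248 + J(o)*v(6, S(0)) = 248 + 0*(4*6*0) = 248 + 0*0 = 248 + 0 = 248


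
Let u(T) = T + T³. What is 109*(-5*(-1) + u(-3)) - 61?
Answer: -2786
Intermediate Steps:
109*(-5*(-1) + u(-3)) - 61 = 109*(-5*(-1) + (-3 + (-3)³)) - 61 = 109*(5 + (-3 - 27)) - 61 = 109*(5 - 30) - 61 = 109*(-25) - 61 = -2725 - 61 = -2786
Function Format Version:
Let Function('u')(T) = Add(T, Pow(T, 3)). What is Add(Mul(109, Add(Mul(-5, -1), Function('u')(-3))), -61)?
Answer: -2786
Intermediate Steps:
Add(Mul(109, Add(Mul(-5, -1), Function('u')(-3))), -61) = Add(Mul(109, Add(Mul(-5, -1), Add(-3, Pow(-3, 3)))), -61) = Add(Mul(109, Add(5, Add(-3, -27))), -61) = Add(Mul(109, Add(5, -30)), -61) = Add(Mul(109, -25), -61) = Add(-2725, -61) = -2786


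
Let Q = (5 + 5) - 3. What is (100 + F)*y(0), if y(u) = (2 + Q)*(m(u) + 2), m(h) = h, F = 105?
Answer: 3690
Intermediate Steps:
Q = 7 (Q = 10 - 3 = 7)
y(u) = 18 + 9*u (y(u) = (2 + 7)*(u + 2) = 9*(2 + u) = 18 + 9*u)
(100 + F)*y(0) = (100 + 105)*(18 + 9*0) = 205*(18 + 0) = 205*18 = 3690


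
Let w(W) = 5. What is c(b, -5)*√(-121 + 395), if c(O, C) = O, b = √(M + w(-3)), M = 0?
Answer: √1370 ≈ 37.013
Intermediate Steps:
b = √5 (b = √(0 + 5) = √5 ≈ 2.2361)
c(b, -5)*√(-121 + 395) = √5*√(-121 + 395) = √5*√274 = √1370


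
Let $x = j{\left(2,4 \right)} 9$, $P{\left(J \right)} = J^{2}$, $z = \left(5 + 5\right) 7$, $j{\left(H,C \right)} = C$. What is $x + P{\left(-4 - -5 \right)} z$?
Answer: $106$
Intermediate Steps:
$z = 70$ ($z = 10 \cdot 7 = 70$)
$x = 36$ ($x = 4 \cdot 9 = 36$)
$x + P{\left(-4 - -5 \right)} z = 36 + \left(-4 - -5\right)^{2} \cdot 70 = 36 + \left(-4 + 5\right)^{2} \cdot 70 = 36 + 1^{2} \cdot 70 = 36 + 1 \cdot 70 = 36 + 70 = 106$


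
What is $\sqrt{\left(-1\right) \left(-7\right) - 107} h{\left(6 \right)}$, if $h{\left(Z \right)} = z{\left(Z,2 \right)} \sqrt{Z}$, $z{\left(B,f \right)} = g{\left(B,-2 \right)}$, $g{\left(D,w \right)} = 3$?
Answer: $30 i \sqrt{6} \approx 73.485 i$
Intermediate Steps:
$z{\left(B,f \right)} = 3$
$h{\left(Z \right)} = 3 \sqrt{Z}$
$\sqrt{\left(-1\right) \left(-7\right) - 107} h{\left(6 \right)} = \sqrt{\left(-1\right) \left(-7\right) - 107} \cdot 3 \sqrt{6} = \sqrt{7 - 107} \cdot 3 \sqrt{6} = \sqrt{-100} \cdot 3 \sqrt{6} = 10 i 3 \sqrt{6} = 30 i \sqrt{6}$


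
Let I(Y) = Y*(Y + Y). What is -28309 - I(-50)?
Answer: -33309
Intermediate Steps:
I(Y) = 2*Y² (I(Y) = Y*(2*Y) = 2*Y²)
-28309 - I(-50) = -28309 - 2*(-50)² = -28309 - 2*2500 = -28309 - 1*5000 = -28309 - 5000 = -33309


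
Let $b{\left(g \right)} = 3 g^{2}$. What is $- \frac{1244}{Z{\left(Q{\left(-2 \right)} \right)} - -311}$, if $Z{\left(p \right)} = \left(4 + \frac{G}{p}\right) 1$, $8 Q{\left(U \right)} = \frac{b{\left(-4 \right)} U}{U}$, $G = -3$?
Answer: $- \frac{2488}{629} \approx -3.9555$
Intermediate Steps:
$Q{\left(U \right)} = 6$ ($Q{\left(U \right)} = \frac{3 \left(-4\right)^{2} U \frac{1}{U}}{8} = \frac{3 \cdot 16 U \frac{1}{U}}{8} = \frac{48 U \frac{1}{U}}{8} = \frac{1}{8} \cdot 48 = 6$)
$Z{\left(p \right)} = 4 - \frac{3}{p}$ ($Z{\left(p \right)} = \left(4 - \frac{3}{p}\right) 1 = 4 - \frac{3}{p}$)
$- \frac{1244}{Z{\left(Q{\left(-2 \right)} \right)} - -311} = - \frac{1244}{\left(4 - \frac{3}{6}\right) - -311} = - \frac{1244}{\left(4 - \frac{1}{2}\right) + 311} = - \frac{1244}{\frac{7}{2} + 311} = - \frac{1244}{\frac{629}{2}} = \left(-1244\right) \frac{2}{629} = - \frac{2488}{629}$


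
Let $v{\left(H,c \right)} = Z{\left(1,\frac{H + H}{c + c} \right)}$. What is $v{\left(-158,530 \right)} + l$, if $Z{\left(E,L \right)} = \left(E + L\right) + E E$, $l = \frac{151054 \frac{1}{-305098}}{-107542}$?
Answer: $\frac{7398866490313}{4347437507870} \approx 1.7019$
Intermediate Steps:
$l = \frac{75527}{16405424558}$ ($l = 151054 \left(- \frac{1}{305098}\right) \left(- \frac{1}{107542}\right) = \left(- \frac{75527}{152549}\right) \left(- \frac{1}{107542}\right) = \frac{75527}{16405424558} \approx 4.6038 \cdot 10^{-6}$)
$Z{\left(E,L \right)} = E + L + E^{2}$ ($Z{\left(E,L \right)} = \left(E + L\right) + E^{2} = E + L + E^{2}$)
$v{\left(H,c \right)} = 2 + \frac{H}{c}$ ($v{\left(H,c \right)} = 1 + \frac{H + H}{c + c} + 1^{2} = 1 + \frac{2 H}{2 c} + 1 = 1 + 2 H \frac{1}{2 c} + 1 = 1 + \frac{H}{c} + 1 = 2 + \frac{H}{c}$)
$v{\left(-158,530 \right)} + l = \left(2 - \frac{158}{530}\right) + \frac{75527}{16405424558} = \left(2 - \frac{79}{265}\right) + \frac{75527}{16405424558} = \frac{451}{265} + \frac{75527}{16405424558} = \frac{7398866490313}{4347437507870}$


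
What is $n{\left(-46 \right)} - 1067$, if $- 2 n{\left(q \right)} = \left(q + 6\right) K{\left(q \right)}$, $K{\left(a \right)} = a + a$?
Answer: $-2907$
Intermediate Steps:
$K{\left(a \right)} = 2 a$
$n{\left(q \right)} = - q \left(6 + q\right)$ ($n{\left(q \right)} = - \frac{\left(q + 6\right) 2 q}{2} = - \frac{\left(6 + q\right) 2 q}{2} = - \frac{2 q \left(6 + q\right)}{2} = - q \left(6 + q\right)$)
$n{\left(-46 \right)} - 1067 = \left(-1\right) \left(-46\right) \left(6 - 46\right) - 1067 = \left(-1\right) \left(-46\right) \left(-40\right) - 1067 = -1840 - 1067 = -2907$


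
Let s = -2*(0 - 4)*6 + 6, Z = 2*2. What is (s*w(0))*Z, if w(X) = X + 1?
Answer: 216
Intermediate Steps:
Z = 4
w(X) = 1 + X
s = 54 (s = -2*(-4)*6 + 6 = 8*6 + 6 = 48 + 6 = 54)
(s*w(0))*Z = (54*(1 + 0))*4 = (54*1)*4 = 54*4 = 216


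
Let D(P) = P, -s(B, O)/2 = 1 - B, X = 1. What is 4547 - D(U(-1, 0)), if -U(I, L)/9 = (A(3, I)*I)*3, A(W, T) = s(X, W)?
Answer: 4547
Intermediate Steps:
s(B, O) = -2 + 2*B (s(B, O) = -2*(1 - B) = -2 + 2*B)
A(W, T) = 0 (A(W, T) = -2 + 2*1 = -2 + 2 = 0)
U(I, L) = 0 (U(I, L) = -9*0*I*3 = -0*3 = -9*0 = 0)
4547 - D(U(-1, 0)) = 4547 - 1*0 = 4547 + 0 = 4547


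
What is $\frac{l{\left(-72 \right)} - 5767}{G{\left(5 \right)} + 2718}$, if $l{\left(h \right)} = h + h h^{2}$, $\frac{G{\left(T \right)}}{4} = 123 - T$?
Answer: $- \frac{379087}{3190} \approx -118.84$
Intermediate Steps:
$G{\left(T \right)} = 492 - 4 T$ ($G{\left(T \right)} = 4 \left(123 - T\right) = 492 - 4 T$)
$l{\left(h \right)} = h + h^{3}$
$\frac{l{\left(-72 \right)} - 5767}{G{\left(5 \right)} + 2718} = \frac{\left(-72 + \left(-72\right)^{3}\right) - 5767}{\left(492 - 20\right) + 2718} = \frac{\left(-72 - 373248\right) - 5767}{\left(492 - 20\right) + 2718} = \frac{-373320 - 5767}{472 + 2718} = - \frac{379087}{3190}$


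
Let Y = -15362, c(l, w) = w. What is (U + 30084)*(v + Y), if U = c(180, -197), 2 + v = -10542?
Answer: -774252622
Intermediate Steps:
v = -10544 (v = -2 - 10542 = -10544)
U = -197
(U + 30084)*(v + Y) = (-197 + 30084)*(-10544 - 15362) = 29887*(-25906) = -774252622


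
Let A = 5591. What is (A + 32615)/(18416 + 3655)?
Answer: 5458/3153 ≈ 1.7311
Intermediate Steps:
(A + 32615)/(18416 + 3655) = (5591 + 32615)/(18416 + 3655) = 38206/22071 = 38206*(1/22071) = 5458/3153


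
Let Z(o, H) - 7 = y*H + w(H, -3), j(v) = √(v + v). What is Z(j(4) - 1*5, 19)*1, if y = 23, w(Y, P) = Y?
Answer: 463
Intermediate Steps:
j(v) = √2*√v (j(v) = √(2*v) = √2*√v)
Z(o, H) = 7 + 24*H (Z(o, H) = 7 + (23*H + H) = 7 + 24*H)
Z(j(4) - 1*5, 19)*1 = (7 + 24*19)*1 = (7 + 456)*1 = 463*1 = 463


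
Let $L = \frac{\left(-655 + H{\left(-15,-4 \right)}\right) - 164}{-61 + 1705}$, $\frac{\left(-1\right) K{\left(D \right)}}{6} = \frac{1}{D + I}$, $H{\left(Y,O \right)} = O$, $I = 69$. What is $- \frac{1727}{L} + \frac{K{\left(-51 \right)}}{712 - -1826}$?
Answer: $\frac{21617576609}{6266322} \approx 3449.8$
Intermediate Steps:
$K{\left(D \right)} = - \frac{6}{69 + D}$ ($K{\left(D \right)} = - \frac{6}{D + 69} = - \frac{6}{69 + D}$)
$L = - \frac{823}{1644}$ ($L = \frac{\left(-655 - 4\right) - 164}{-61 + 1705} = \frac{-659 - 164}{1644} = \left(-823\right) \frac{1}{1644} = - \frac{823}{1644} \approx -0.50061$)
$- \frac{1727}{L} + \frac{K{\left(-51 \right)}}{712 - -1826} = - \frac{1727}{- \frac{823}{1644}} + \frac{\left(-6\right) \frac{1}{69 - 51}}{712 - -1826} = \left(-1727\right) \left(- \frac{1644}{823}\right) + \frac{\left(-6\right) \frac{1}{18}}{712 + 1826} = \frac{2839188}{823} + \frac{\left(-6\right) \frac{1}{18}}{2538} = \frac{2839188}{823} - \frac{1}{7614} = \frac{21617576609}{6266322}$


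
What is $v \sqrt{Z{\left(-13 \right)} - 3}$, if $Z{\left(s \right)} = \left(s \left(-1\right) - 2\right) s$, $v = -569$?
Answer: $- 569 i \sqrt{146} \approx - 6875.3 i$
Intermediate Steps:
$Z{\left(s \right)} = s \left(-2 - s\right)$ ($Z{\left(s \right)} = \left(- s - 2\right) s = \left(-2 - s\right) s = s \left(-2 - s\right)$)
$v \sqrt{Z{\left(-13 \right)} - 3} = - 569 \sqrt{\left(-1\right) \left(-13\right) \left(2 - 13\right) - 3} = - 569 \sqrt{\left(-1\right) \left(-13\right) \left(-11\right) - 3} = - 569 \sqrt{-143 - 3} = - 569 \sqrt{-146} = - 569 i \sqrt{146}$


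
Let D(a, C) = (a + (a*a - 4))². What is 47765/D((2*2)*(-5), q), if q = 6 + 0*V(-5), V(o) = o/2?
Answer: 47765/141376 ≈ 0.33786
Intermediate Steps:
V(o) = o/2 (V(o) = o*(½) = o/2)
q = 6 (q = 6 + 0*((½)*(-5)) = 6 + 0*(-5/2) = 6 + 0 = 6)
D(a, C) = (-4 + a + a²)² (D(a, C) = (a + (a² - 4))² = (a + (-4 + a²))² = (-4 + a + a²)²)
47765/D((2*2)*(-5), q) = 47765/((-4 + (2*2)*(-5) + ((2*2)*(-5))²)²) = 47765/((-4 + 4*(-5) + (4*(-5))²)²) = 47765/((-4 - 20 + (-20)²)²) = 47765/((-4 - 20 + 400)²) = 47765/(376²) = 47765/141376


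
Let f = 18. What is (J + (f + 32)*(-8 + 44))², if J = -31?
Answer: 3129361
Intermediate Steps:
(J + (f + 32)*(-8 + 44))² = (-31 + (18 + 32)*(-8 + 44))² = (-31 + 50*36)² = (-31 + 1800)² = 1769² = 3129361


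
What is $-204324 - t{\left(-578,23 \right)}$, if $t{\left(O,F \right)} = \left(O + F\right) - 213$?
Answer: $-203556$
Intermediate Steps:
$t{\left(O,F \right)} = -213 + F + O$ ($t{\left(O,F \right)} = \left(F + O\right) - 213 = -213 + F + O$)
$-204324 - t{\left(-578,23 \right)} = -204324 - \left(-213 + 23 - 578\right) = -204324 - -768 = -204324 + 768 = -203556$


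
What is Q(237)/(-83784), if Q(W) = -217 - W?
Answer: 227/41892 ≈ 0.0054187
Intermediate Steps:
Q(237)/(-83784) = (-217 - 1*237)/(-83784) = (-217 - 237)*(-1/83784) = -454*(-1/83784) = 227/41892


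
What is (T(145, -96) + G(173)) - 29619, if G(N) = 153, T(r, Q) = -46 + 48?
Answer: -29464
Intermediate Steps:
T(r, Q) = 2
(T(145, -96) + G(173)) - 29619 = (2 + 153) - 29619 = 155 - 29619 = -29464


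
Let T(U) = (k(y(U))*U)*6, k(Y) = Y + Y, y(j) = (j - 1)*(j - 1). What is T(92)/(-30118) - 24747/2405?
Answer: -307194309/978835 ≈ -313.84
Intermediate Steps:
y(j) = (-1 + j)² (y(j) = (-1 + j)*(-1 + j) = (-1 + j)²)
k(Y) = 2*Y
T(U) = 12*U*(-1 + U)² (T(U) = ((2*(-1 + U)²)*U)*6 = (2*U*(-1 + U)²)*6 = 12*U*(-1 + U)²)
T(92)/(-30118) - 24747/2405 = (12*92*(-1 + 92)²)/(-30118) - 24747/2405 = (12*92*91²)*(-1/30118) - 24747*1/2405 = (12*92*8281)*(-1/30118) - 24747/2405 = 9142224*(-1/30118) - 24747/2405 = -4571112/15059 - 24747/2405 = -307194309/978835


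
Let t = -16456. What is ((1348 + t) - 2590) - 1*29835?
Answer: -47533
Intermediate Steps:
((1348 + t) - 2590) - 1*29835 = ((1348 - 16456) - 2590) - 1*29835 = (-15108 - 2590) - 29835 = -17698 - 29835 = -47533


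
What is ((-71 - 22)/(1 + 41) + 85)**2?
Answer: 1343281/196 ≈ 6853.5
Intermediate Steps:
((-71 - 22)/(1 + 41) + 85)**2 = (-93/42 + 85)**2 = (-93*1/42 + 85)**2 = (-31/14 + 85)**2 = (1159/14)**2 = 1343281/196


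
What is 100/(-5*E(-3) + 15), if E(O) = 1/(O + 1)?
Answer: 40/7 ≈ 5.7143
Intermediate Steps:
E(O) = 1/(1 + O)
100/(-5*E(-3) + 15) = 100/(-5/(1 - 3) + 15) = 100/(-5/(-2) + 15) = 100/(-5*(-1/2) + 15) = 100/(5/2 + 15) = 100/(35/2) = 100*(2/35) = 40/7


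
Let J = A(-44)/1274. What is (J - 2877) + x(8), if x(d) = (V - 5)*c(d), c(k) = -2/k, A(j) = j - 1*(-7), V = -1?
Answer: -1831712/637 ≈ -2875.5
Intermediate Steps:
A(j) = 7 + j (A(j) = j + 7 = 7 + j)
x(d) = 12/d (x(d) = (-1 - 5)*(-2/d) = -(-12)/d = 12/d)
J = -37/1274 (J = (7 - 44)/1274 = -37*1/1274 = -37/1274 ≈ -0.029042)
(J - 2877) + x(8) = (-37/1274 - 2877) + 12/8 = -3665335/1274 + 12*(⅛) = -3665335/1274 + 3/2 = -1831712/637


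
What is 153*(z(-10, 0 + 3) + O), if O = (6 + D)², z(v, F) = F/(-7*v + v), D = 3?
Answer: 248013/20 ≈ 12401.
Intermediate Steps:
z(v, F) = -F/(6*v) (z(v, F) = F/((-6*v)) = F*(-1/(6*v)) = -F/(6*v))
O = 81 (O = (6 + 3)² = 9² = 81)
153*(z(-10, 0 + 3) + O) = 153*(-⅙*(0 + 3)/(-10) + 81) = 153*(-⅙*3*(-⅒) + 81) = 153*(1/20 + 81) = 153*(1621/20) = 248013/20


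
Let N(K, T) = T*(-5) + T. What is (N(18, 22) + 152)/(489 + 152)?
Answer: 64/641 ≈ 0.099844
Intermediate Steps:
N(K, T) = -4*T (N(K, T) = -5*T + T = -4*T)
(N(18, 22) + 152)/(489 + 152) = (-4*22 + 152)/(489 + 152) = (-88 + 152)/641 = 64*(1/641) = 64/641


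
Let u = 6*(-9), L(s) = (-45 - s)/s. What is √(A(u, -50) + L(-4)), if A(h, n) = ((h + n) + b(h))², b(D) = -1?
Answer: √44141/2 ≈ 105.05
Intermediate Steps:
L(s) = (-45 - s)/s
u = -54
A(h, n) = (-1 + h + n)² (A(h, n) = ((h + n) - 1)² = (-1 + h + n)²)
√(A(u, -50) + L(-4)) = √((-1 - 54 - 50)² + (-45 - 1*(-4))/(-4)) = √((-105)² - (-45 + 4)/4) = √(11025 - ¼*(-41)) = √(11025 + 41/4) = √(44141/4) = √44141/2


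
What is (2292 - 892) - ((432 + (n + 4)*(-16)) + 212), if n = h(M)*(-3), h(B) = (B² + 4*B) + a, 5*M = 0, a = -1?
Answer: 868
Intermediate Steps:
M = 0 (M = (⅕)*0 = 0)
h(B) = -1 + B² + 4*B (h(B) = (B² + 4*B) - 1 = -1 + B² + 4*B)
n = 3 (n = (-1 + 0² + 4*0)*(-3) = (-1 + 0 + 0)*(-3) = -1*(-3) = 3)
(2292 - 892) - ((432 + (n + 4)*(-16)) + 212) = (2292 - 892) - ((432 + (3 + 4)*(-16)) + 212) = 1400 - ((432 + 7*(-16)) + 212) = 1400 - ((432 - 112) + 212) = 1400 - (320 + 212) = 1400 - 1*532 = 1400 - 532 = 868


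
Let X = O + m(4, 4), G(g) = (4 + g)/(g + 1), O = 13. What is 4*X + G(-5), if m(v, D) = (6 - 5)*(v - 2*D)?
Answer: 145/4 ≈ 36.250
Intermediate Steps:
m(v, D) = v - 2*D (m(v, D) = 1*(v - 2*D) = v - 2*D)
G(g) = (4 + g)/(1 + g)
X = 9 (X = 13 + (4 - 2*4) = 13 + (4 - 8) = 13 - 4 = 9)
4*X + G(-5) = 4*9 + (4 - 5)/(1 - 5) = 36 - 1/(-4) = 36 - ¼*(-1) = 36 + ¼ = 145/4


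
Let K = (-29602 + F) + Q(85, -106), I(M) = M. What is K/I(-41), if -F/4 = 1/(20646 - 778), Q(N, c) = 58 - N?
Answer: 147167244/203647 ≈ 722.66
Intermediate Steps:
F = -1/4967 (F = -4/(20646 - 778) = -4/19868 = -4*1/19868 = -1/4967 ≈ -0.00020133)
K = -147167244/4967 (K = (-29602 - 1/4967) + (58 - 1*85) = -147033135/4967 + (58 - 85) = -147033135/4967 - 27 = -147167244/4967 ≈ -29629.)
K/I(-41) = -147167244/4967/(-41) = -147167244/4967*(-1/41) = 147167244/203647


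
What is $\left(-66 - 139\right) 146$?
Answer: $-29930$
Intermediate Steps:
$\left(-66 - 139\right) 146 = \left(-205\right) 146 = -29930$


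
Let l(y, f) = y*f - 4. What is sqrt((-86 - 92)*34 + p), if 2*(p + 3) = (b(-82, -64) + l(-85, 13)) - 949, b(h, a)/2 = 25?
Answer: I*sqrt(7059) ≈ 84.018*I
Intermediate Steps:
l(y, f) = -4 + f*y (l(y, f) = f*y - 4 = -4 + f*y)
b(h, a) = 50 (b(h, a) = 2*25 = 50)
p = -1007 (p = -3 + ((50 + (-4 + 13*(-85))) - 949)/2 = -3 + ((50 + (-4 - 1105)) - 949)/2 = -3 + ((50 - 1109) - 949)/2 = -3 + (-1059 - 949)/2 = -3 + (1/2)*(-2008) = -3 - 1004 = -1007)
sqrt((-86 - 92)*34 + p) = sqrt((-86 - 92)*34 - 1007) = sqrt(-178*34 - 1007) = sqrt(-6052 - 1007) = sqrt(-7059) = I*sqrt(7059)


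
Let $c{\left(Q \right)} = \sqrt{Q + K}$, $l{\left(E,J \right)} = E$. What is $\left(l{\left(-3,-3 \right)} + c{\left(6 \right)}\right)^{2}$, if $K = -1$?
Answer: $\left(3 - \sqrt{5}\right)^{2} \approx 0.58359$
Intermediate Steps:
$c{\left(Q \right)} = \sqrt{-1 + Q}$ ($c{\left(Q \right)} = \sqrt{Q - 1} = \sqrt{-1 + Q}$)
$\left(l{\left(-3,-3 \right)} + c{\left(6 \right)}\right)^{2} = \left(-3 + \sqrt{-1 + 6}\right)^{2} = \left(-3 + \sqrt{5}\right)^{2}$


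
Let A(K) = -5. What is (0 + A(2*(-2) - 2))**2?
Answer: 25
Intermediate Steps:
(0 + A(2*(-2) - 2))**2 = (0 - 5)**2 = (-5)**2 = 25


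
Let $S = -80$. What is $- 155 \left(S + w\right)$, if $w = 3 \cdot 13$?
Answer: $6355$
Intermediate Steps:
$w = 39$
$- 155 \left(S + w\right) = - 155 \left(-80 + 39\right) = \left(-155\right) \left(-41\right) = 6355$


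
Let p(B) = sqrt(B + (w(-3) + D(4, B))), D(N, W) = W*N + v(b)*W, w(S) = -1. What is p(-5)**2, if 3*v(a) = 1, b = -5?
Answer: -83/3 ≈ -27.667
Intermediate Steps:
v(a) = 1/3 (v(a) = (1/3)*1 = 1/3)
D(N, W) = W/3 + N*W (D(N, W) = W*N + W/3 = N*W + W/3 = W/3 + N*W)
p(B) = sqrt(-1 + 16*B/3) (p(B) = sqrt(B + (-1 + B*(1/3 + 4))) = sqrt(B + (-1 + B*(13/3))) = sqrt(B + (-1 + 13*B/3)) = sqrt(-1 + 16*B/3))
p(-5)**2 = (sqrt(-9 + 48*(-5))/3)**2 = (sqrt(-9 - 240)/3)**2 = (sqrt(-249)/3)**2 = ((I*sqrt(249))/3)**2 = (I*sqrt(249)/3)**2 = -83/3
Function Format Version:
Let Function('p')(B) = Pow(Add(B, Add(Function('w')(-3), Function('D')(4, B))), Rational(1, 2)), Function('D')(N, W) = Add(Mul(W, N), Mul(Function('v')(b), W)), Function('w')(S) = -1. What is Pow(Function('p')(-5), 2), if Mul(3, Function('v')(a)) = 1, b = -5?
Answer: Rational(-83, 3) ≈ -27.667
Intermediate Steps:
Function('v')(a) = Rational(1, 3) (Function('v')(a) = Mul(Rational(1, 3), 1) = Rational(1, 3))
Function('D')(N, W) = Add(Mul(Rational(1, 3), W), Mul(N, W)) (Function('D')(N, W) = Add(Mul(W, N), Mul(Rational(1, 3), W)) = Add(Mul(N, W), Mul(Rational(1, 3), W)) = Add(Mul(Rational(1, 3), W), Mul(N, W)))
Function('p')(B) = Pow(Add(-1, Mul(Rational(16, 3), B)), Rational(1, 2)) (Function('p')(B) = Pow(Add(B, Add(-1, Mul(B, Add(Rational(1, 3), 4)))), Rational(1, 2)) = Pow(Add(B, Add(-1, Mul(B, Rational(13, 3)))), Rational(1, 2)) = Pow(Add(B, Add(-1, Mul(Rational(13, 3), B))), Rational(1, 2)) = Pow(Add(-1, Mul(Rational(16, 3), B)), Rational(1, 2)))
Pow(Function('p')(-5), 2) = Pow(Mul(Rational(1, 3), Pow(Add(-9, Mul(48, -5)), Rational(1, 2))), 2) = Pow(Mul(Rational(1, 3), Pow(Add(-9, -240), Rational(1, 2))), 2) = Pow(Mul(Rational(1, 3), Pow(-249, Rational(1, 2))), 2) = Pow(Mul(Rational(1, 3), Mul(I, Pow(249, Rational(1, 2)))), 2) = Pow(Mul(Rational(1, 3), I, Pow(249, Rational(1, 2))), 2) = Rational(-83, 3)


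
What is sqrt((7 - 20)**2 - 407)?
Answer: I*sqrt(238) ≈ 15.427*I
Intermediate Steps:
sqrt((7 - 20)**2 - 407) = sqrt((-13)**2 - 407) = sqrt(169 - 407) = sqrt(-238) = I*sqrt(238)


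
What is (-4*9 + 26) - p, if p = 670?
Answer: -680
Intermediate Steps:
(-4*9 + 26) - p = (-4*9 + 26) - 1*670 = (-36 + 26) - 670 = -10 - 670 = -680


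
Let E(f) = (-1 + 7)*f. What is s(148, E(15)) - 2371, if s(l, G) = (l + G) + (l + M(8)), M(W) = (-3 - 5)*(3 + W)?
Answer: -2073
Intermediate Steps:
M(W) = -24 - 8*W (M(W) = -8*(3 + W) = -24 - 8*W)
E(f) = 6*f
s(l, G) = -88 + G + 2*l (s(l, G) = (l + G) + (l + (-24 - 8*8)) = (G + l) + (l + (-24 - 64)) = (G + l) + (l - 88) = (G + l) + (-88 + l) = -88 + G + 2*l)
s(148, E(15)) - 2371 = (-88 + 6*15 + 2*148) - 2371 = (-88 + 90 + 296) - 2371 = 298 - 2371 = -2073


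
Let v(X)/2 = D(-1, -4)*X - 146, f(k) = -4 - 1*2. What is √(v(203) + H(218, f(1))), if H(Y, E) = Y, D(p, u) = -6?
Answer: I*√2510 ≈ 50.1*I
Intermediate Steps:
f(k) = -6 (f(k) = -4 - 2 = -6)
v(X) = -292 - 12*X (v(X) = 2*(-6*X - 146) = 2*(-146 - 6*X) = -292 - 12*X)
√(v(203) + H(218, f(1))) = √((-292 - 12*203) + 218) = √((-292 - 2436) + 218) = √(-2728 + 218) = √(-2510) = I*√2510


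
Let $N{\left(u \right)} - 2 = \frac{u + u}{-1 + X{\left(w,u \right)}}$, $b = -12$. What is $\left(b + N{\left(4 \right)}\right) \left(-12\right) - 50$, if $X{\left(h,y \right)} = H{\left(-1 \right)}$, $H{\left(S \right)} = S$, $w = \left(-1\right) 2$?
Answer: $118$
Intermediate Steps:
$w = -2$
$X{\left(h,y \right)} = -1$
$N{\left(u \right)} = 2 - u$ ($N{\left(u \right)} = 2 + \frac{u + u}{-1 - 1} = 2 + \frac{2 u}{-2} = 2 + 2 u \left(- \frac{1}{2}\right) = 2 - u$)
$\left(b + N{\left(4 \right)}\right) \left(-12\right) - 50 = \left(-12 + \left(2 - 4\right)\right) \left(-12\right) - 50 = \left(-12 - 2\right) \left(-12\right) - 50 = \left(-14\right) \left(-12\right) - 50 = 168 - 50 = 118$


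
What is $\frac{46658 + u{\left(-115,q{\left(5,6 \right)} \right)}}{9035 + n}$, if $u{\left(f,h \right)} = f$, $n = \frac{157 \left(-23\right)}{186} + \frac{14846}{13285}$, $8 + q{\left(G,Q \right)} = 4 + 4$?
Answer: $\frac{115008218430}{22280364571} \approx 5.1619$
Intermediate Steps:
$q{\left(G,Q \right)} = 0$ ($q{\left(G,Q \right)} = -8 + \left(4 + 4\right) = -8 + 8 = 0$)
$n = - \frac{45210779}{2471010}$ ($n = \left(-3611\right) \frac{1}{186} + 14846 \cdot \frac{1}{13285} = - \frac{3611}{186} + \frac{14846}{13285} = - \frac{45210779}{2471010} \approx -18.296$)
$\frac{46658 + u{\left(-115,q{\left(5,6 \right)} \right)}}{9035 + n} = \frac{46658 - 115}{9035 - \frac{45210779}{2471010}} = \frac{46543}{\frac{22280364571}{2471010}} = 46543 \cdot \frac{2471010}{22280364571} = \frac{115008218430}{22280364571}$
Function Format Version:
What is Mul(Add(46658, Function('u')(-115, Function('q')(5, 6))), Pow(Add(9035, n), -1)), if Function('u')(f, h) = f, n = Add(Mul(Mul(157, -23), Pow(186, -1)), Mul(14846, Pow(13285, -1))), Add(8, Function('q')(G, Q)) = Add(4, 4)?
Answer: Rational(115008218430, 22280364571) ≈ 5.1619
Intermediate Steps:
Function('q')(G, Q) = 0 (Function('q')(G, Q) = Add(-8, Add(4, 4)) = Add(-8, 8) = 0)
n = Rational(-45210779, 2471010) (n = Add(Mul(-3611, Rational(1, 186)), Mul(14846, Rational(1, 13285))) = Add(Rational(-3611, 186), Rational(14846, 13285)) = Rational(-45210779, 2471010) ≈ -18.296)
Mul(Add(46658, Function('u')(-115, Function('q')(5, 6))), Pow(Add(9035, n), -1)) = Mul(Add(46658, -115), Pow(Add(9035, Rational(-45210779, 2471010)), -1)) = Mul(46543, Pow(Rational(22280364571, 2471010), -1)) = Mul(46543, Rational(2471010, 22280364571)) = Rational(115008218430, 22280364571)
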